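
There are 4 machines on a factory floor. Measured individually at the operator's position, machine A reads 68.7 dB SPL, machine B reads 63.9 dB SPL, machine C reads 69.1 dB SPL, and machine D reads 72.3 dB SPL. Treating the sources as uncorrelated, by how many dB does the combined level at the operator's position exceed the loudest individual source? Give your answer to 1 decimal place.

Uncorrelated sources add in intensity (power), not in dB.
L_total = 10·log₁₀(10^(68.7/10) + 10^(63.9/10) + 10^(69.1/10) + 10^(72.3/10)) = 75.44 dB SPL.
Excess over the loudest (72.3 dB): 75.44 − 72.3 = 3.1 dB.

3.1 dB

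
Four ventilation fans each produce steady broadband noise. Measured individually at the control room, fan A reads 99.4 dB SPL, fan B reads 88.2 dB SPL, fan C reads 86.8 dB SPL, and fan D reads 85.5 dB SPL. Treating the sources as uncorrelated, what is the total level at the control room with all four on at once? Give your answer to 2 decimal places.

100.09 dB SPL

Add the sources as powers (linear), then convert back to dB:
L_total = 10·log₁₀(10^(99.4/10) + 10^(88.2/10) + 10^(86.8/10) + 10^(85.5/10)) = 10·log₁₀(10204000000) = 100.09 dB SPL.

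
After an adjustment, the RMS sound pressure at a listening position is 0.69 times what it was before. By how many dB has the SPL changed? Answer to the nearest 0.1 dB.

Sound pressure is an amplitude quantity: ΔL = 20·log₁₀(p₂/p₁).
20·log₁₀(0.69) = -3.2 dB.

-3.2 dB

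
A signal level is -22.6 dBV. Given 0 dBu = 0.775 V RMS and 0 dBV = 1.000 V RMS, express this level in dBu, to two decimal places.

-20.39 dBu

The offset between the scales is 20·log₁₀(0.775/1.000) = −2.214 dB.
So dBu = -22.6 + 2.214 = -20.39 dBu.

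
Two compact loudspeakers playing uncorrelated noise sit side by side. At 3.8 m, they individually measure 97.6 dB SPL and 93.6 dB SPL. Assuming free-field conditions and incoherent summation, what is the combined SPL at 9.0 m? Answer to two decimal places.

91.57 dB SPL

Combined at 3.8 m: 10·log₁₀(10^(97.6/10)+10^(93.6/10)) = 99.055 dB SPL.
Then apply −20·log₁₀(9.0/3.8) = -7.489 dB → 91.57 dB SPL.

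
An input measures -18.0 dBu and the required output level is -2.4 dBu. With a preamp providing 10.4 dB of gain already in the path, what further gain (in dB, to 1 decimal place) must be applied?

5.2 dB

The required make-up gain is the shortfall in the dB sum.
G = -2.4 − (-18.0) − 10.4 = 5.2 dB.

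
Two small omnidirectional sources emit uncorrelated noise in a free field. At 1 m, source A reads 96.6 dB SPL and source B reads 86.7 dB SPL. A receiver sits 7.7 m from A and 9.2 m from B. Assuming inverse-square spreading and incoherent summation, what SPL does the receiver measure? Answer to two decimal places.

79.17 dB SPL

At the listener: L_A = 96.6 − 20·log₁₀(7.7) = 78.870 dB; L_B = 86.7 − 20·log₁₀(9.2) = 67.424 dB.
Combined: 10·log₁₀(10^(78.870/10)+10^(67.424/10)) = 79.17 dB SPL.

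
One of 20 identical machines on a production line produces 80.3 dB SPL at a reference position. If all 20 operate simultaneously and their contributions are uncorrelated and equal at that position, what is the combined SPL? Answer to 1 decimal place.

20 equal incoherent sources raise the level by 10·log₁₀(20) = 13.01 dB.
L_total = 80.3 + 13.01 = 93.3 dB SPL.

93.3 dB SPL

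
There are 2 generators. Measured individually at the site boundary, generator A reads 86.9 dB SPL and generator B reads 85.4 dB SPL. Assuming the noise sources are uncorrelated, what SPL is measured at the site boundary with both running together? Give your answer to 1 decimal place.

89.2 dB SPL

Uncorrelated sources add in intensity (power), not in dB.
L_total = 10·log₁₀(10^(86.9/10) + 10^(85.4/10)) = 10·log₁₀(836500000) = 89.2 dB SPL.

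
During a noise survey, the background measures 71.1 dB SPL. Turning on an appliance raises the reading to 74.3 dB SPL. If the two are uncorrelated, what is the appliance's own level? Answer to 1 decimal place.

71.5 dB SPL

Subtract intensities: L_src = 10·log₁₀(10^(L_total/10) − 10^(L_bg/10)).
L_src = 10·log₁₀(10^(74.3/10) − 10^(71.1/10)) = 10·log₁₀(14030000) = 71.5 dB SPL.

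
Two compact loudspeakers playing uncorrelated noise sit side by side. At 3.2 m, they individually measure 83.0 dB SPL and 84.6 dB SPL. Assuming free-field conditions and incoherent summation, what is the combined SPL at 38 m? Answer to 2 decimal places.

Combined at 3.2 m: 10·log₁₀(10^(83.0/10)+10^(84.6/10)) = 86.884 dB SPL.
Then apply −20·log₁₀(38/3.2) = -21.493 dB → 65.39 dB SPL.

65.39 dB SPL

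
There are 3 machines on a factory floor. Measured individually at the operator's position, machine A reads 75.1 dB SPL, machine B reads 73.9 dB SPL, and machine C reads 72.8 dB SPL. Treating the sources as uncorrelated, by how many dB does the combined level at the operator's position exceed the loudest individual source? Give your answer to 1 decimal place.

3.7 dB

Incoherent sources sum as intensities:
L_total = 10·log₁₀(10^(75.1/10) + 10^(73.9/10) + 10^(72.8/10)) = 78.81 dB SPL.
Excess over the loudest (75.1 dB): 78.81 − 75.1 = 3.7 dB.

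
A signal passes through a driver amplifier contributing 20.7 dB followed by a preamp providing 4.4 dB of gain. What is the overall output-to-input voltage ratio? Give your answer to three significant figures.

Net gain = 20.7 + 4.4 = 25.1 dB.
Voltage ratio = 10^(25.1/20) = 18.0.

18.0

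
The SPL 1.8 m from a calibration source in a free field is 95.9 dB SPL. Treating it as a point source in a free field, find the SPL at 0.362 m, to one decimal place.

109.8 dB SPL

Free-field point source: level drops by 20·log₁₀ of the distance ratio.
ΔL = −20·log₁₀(0.362/1.8) = 13.93 dB, so L₂ = 95.9 + (13.93) = 109.8 dB SPL.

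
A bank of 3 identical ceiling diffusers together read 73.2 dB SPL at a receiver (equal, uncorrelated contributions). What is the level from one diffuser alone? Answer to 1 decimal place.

3 equal incoherent sources add 10·log₁₀(3) = 4.77 dB over one source.
L_one = 73.2 − 4.77 = 68.4 dB SPL.

68.4 dB SPL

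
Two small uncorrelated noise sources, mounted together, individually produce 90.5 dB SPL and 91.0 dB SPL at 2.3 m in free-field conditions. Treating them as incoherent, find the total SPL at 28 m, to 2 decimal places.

72.06 dB SPL

Combined at 2.3 m: 10·log₁₀(10^(90.5/10)+10^(91.0/10)) = 93.767 dB SPL.
Then apply −20·log₁₀(28/2.3) = -21.709 dB → 72.06 dB SPL.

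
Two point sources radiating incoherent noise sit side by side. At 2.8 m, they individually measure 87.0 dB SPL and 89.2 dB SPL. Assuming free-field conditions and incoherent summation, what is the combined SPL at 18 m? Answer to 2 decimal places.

75.09 dB SPL

Combined at 2.8 m: 10·log₁₀(10^(87.0/10)+10^(89.2/10)) = 91.248 dB SPL.
Then apply −20·log₁₀(18/2.8) = -16.162 dB → 75.09 dB SPL.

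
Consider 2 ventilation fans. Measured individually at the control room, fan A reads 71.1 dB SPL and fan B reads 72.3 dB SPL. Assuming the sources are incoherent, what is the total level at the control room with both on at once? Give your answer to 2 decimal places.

74.75 dB SPL

Uncorrelated sources add in intensity (power), not in dB.
L_total = 10·log₁₀(10^(71.1/10) + 10^(72.3/10)) = 10·log₁₀(29860000) = 74.75 dB SPL.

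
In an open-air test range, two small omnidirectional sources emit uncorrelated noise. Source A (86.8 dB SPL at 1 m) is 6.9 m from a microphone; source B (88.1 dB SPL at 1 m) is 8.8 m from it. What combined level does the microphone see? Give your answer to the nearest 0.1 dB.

72.6 dB SPL

At the listener: L_A = 86.8 − 20·log₁₀(6.9) = 70.02 dB; L_B = 88.1 − 20·log₁₀(8.8) = 69.21 dB.
Combined: 10·log₁₀(10^(70.02/10)+10^(69.21/10)) = 72.6 dB SPL.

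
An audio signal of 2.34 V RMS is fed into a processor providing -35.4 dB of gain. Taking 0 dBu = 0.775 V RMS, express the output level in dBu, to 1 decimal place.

Input level: 20·log₁₀(2.34/0.775) = 9.60 dBu.
Output: 9.60 − 35.4 = -25.8 dBu.

-25.8 dBu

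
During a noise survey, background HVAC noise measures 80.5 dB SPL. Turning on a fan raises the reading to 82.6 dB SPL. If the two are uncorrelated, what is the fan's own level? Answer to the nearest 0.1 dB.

Subtract intensities: L_src = 10·log₁₀(10^(L_total/10) − 10^(L_bg/10)).
L_src = 10·log₁₀(10^(82.6/10) − 10^(80.5/10)) = 10·log₁₀(69770000) = 78.4 dB SPL.

78.4 dB SPL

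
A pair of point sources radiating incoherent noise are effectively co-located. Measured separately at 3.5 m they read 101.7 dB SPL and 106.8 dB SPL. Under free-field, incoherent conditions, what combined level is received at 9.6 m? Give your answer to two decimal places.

Combined at 3.5 m: 10·log₁₀(10^(101.7/10)+10^(106.8/10)) = 107.969 dB SPL.
Then apply −20·log₁₀(9.6/3.5) = -8.764 dB → 99.21 dB SPL.

99.21 dB SPL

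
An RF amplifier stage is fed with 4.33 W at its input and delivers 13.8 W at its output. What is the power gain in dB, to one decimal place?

5.0 dB

For a power ratio, dB = 10·log₁₀(P₂/P₁).
10·log₁₀(13.8/4.33) = 10·log₁₀(3.187) = 5.0 dB.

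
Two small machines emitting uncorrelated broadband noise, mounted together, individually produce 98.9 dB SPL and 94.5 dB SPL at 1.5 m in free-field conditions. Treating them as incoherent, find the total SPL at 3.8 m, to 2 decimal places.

Combined at 1.5 m: 10·log₁₀(10^(98.9/10)+10^(94.5/10)) = 100.245 dB SPL.
Then apply −20·log₁₀(3.8/1.5) = -8.074 dB → 92.17 dB SPL.

92.17 dB SPL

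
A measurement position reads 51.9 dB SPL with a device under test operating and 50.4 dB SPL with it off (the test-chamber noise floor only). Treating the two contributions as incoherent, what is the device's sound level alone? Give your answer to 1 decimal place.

46.6 dB SPL

Subtract intensities: L_src = 10·log₁₀(10^(L_total/10) − 10^(L_bg/10)).
L_src = 10·log₁₀(10^(51.9/10) − 10^(50.4/10)) = 10·log₁₀(45230) = 46.6 dB SPL.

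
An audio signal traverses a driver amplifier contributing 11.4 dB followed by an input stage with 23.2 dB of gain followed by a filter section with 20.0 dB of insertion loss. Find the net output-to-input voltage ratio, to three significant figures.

5.37

Net gain = 11.4 + 23.2 + (−20.0) = 14.6 dB.
Voltage ratio = 10^(14.6/20) = 5.37.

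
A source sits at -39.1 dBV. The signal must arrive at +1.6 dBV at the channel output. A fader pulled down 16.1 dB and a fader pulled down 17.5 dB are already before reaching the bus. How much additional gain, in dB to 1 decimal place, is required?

The required make-up gain is the shortfall in the dB sum.
G = +1.6 − (-39.1) + 16.1 + 17.5 = 74.3 dB.

74.3 dB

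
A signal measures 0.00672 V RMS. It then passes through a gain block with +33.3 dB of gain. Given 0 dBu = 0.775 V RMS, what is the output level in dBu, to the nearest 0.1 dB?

Input level: 20·log₁₀(0.00672/0.775) = -41.24 dBu.
Output: -41.24 + 33.3 = -7.9 dBu.

-7.9 dBu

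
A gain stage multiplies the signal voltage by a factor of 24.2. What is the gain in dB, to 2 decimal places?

Voltage is an amplitude quantity, so gain = 20·log₁₀(V_out/V_in).
20·log₁₀(24.2) = 27.68 dB.

27.68 dB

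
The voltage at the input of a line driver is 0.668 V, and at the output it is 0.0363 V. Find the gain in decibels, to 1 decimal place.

-25.3 dB

Voltage is an amplitude quantity, so gain = 20·log₁₀(V_out/V_in).
20·log₁₀(0.0363/0.668) = 20·log₁₀(0.05434) = -25.3 dB.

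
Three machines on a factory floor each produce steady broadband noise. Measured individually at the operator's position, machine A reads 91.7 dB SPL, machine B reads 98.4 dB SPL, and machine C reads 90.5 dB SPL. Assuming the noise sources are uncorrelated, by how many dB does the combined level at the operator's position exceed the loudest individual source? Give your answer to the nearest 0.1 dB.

Incoherent sources sum as intensities:
L_total = 10·log₁₀(10^(91.7/10) + 10^(98.4/10) + 10^(90.5/10)) = 99.79 dB SPL.
Excess over the loudest (98.4 dB): 99.79 − 98.4 = 1.4 dB.

1.4 dB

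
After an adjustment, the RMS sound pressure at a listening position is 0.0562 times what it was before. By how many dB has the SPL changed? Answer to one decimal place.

-25.0 dB

Sound pressure is an amplitude quantity: ΔL = 20·log₁₀(p₂/p₁).
20·log₁₀(0.0562) = -25.0 dB.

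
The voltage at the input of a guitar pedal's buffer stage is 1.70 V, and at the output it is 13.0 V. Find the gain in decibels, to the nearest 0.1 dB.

Voltage ratio → dB uses the 20·log₁₀ form:
20·log₁₀(13.0/1.70) = 20·log₁₀(7.647) = 17.7 dB.

17.7 dB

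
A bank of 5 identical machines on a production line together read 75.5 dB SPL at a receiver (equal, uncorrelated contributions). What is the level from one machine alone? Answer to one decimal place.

68.5 dB SPL

5 equal incoherent sources add 10·log₁₀(5) = 6.99 dB over one source.
L_one = 75.5 − 6.99 = 68.5 dB SPL.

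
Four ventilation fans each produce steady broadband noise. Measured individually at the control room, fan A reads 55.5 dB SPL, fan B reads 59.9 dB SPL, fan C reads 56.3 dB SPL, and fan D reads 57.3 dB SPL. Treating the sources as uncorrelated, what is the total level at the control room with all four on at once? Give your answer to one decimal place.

63.6 dB SPL

Uncorrelated sources add in intensity (power), not in dB.
L_total = 10·log₁₀(10^(55.5/10) + 10^(59.9/10) + 10^(56.3/10) + 10^(57.3/10)) = 10·log₁₀(2296000) = 63.6 dB SPL.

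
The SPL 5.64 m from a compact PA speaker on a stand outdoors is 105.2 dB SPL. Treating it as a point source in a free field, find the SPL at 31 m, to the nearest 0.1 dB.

90.4 dB SPL

For a point source in a free field, ΔL = −20·log₁₀(d₂/d₁).
ΔL = −20·log₁₀(31/5.64) = -14.80 dB, so L₂ = 105.2 + (-14.80) = 90.4 dB SPL.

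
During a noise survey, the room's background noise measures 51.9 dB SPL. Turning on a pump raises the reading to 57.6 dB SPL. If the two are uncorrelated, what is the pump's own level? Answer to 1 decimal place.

56.2 dB SPL

Remove the background by subtracting linear intensities:
L_src = 10·log₁₀(10^(57.6/10) − 10^(51.9/10)) = 10·log₁₀(420600) = 56.2 dB SPL.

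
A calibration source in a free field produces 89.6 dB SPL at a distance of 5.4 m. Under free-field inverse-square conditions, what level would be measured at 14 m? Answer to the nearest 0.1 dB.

Free-field point source: level drops by 20·log₁₀ of the distance ratio.
ΔL = −20·log₁₀(14/5.4) = -8.27 dB, so L₂ = 89.6 + (-8.27) = 81.3 dB SPL.

81.3 dB SPL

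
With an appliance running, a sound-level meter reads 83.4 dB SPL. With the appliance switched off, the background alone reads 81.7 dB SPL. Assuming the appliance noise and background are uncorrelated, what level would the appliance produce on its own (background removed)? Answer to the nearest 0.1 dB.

78.5 dB SPL

Subtract intensities: L_src = 10·log₁₀(10^(L_total/10) − 10^(L_bg/10)).
L_src = 10·log₁₀(10^(83.4/10) − 10^(81.7/10)) = 10·log₁₀(70870000) = 78.5 dB SPL.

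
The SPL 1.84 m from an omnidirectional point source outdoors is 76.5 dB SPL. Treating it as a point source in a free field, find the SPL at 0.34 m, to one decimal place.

For a point source in a free field, ΔL = −20·log₁₀(d₂/d₁).
ΔL = −20·log₁₀(0.34/1.84) = 14.67 dB, so L₂ = 76.5 + (14.67) = 91.2 dB SPL.

91.2 dB SPL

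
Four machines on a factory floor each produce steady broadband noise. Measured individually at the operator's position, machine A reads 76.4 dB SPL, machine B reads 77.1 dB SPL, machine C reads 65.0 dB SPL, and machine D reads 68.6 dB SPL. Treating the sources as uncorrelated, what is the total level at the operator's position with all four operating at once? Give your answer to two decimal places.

80.23 dB SPL

Uncorrelated sources add in intensity (power), not in dB.
L_total = 10·log₁₀(10^(76.4/10) + 10^(77.1/10) + 10^(65.0/10) + 10^(68.6/10)) = 10·log₁₀(105300000) = 80.23 dB SPL.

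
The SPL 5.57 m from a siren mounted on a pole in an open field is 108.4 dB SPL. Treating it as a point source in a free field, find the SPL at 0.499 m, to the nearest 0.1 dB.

129.4 dB SPL

Inverse-square spreading gives ΔL = −20·log₁₀(d₂/d₁).
ΔL = −20·log₁₀(0.499/5.57) = 20.96 dB, so L₂ = 108.4 + (20.96) = 129.4 dB SPL.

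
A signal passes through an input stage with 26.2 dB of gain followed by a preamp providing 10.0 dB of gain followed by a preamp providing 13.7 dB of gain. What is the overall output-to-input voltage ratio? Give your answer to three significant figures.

313

Net gain = 26.2 + 10.0 + 13.7 = 49.9 dB.
Voltage ratio = 10^(49.9/20) = 313.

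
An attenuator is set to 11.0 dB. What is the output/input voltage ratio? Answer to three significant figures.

Voltage ratio = 10^(dB/20).
10^(-11.0/20) = 10^(-0.5500) = 0.282.

0.282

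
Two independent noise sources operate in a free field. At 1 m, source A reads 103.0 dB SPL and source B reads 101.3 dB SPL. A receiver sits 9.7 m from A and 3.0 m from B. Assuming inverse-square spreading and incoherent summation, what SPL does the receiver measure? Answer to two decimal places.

At the listener: L_A = 103.0 − 20·log₁₀(9.7) = 83.265 dB; L_B = 101.3 − 20·log₁₀(3.0) = 91.758 dB.
Combined: 10·log₁₀(10^(83.265/10)+10^(91.758/10)) = 92.33 dB SPL.

92.33 dB SPL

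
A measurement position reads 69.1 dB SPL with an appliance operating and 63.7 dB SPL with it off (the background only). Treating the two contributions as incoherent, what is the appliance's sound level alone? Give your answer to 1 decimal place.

67.6 dB SPL

Subtract intensities: L_src = 10·log₁₀(10^(L_total/10) − 10^(L_bg/10)).
L_src = 10·log₁₀(10^(69.1/10) − 10^(63.7/10)) = 10·log₁₀(5784000) = 67.6 dB SPL.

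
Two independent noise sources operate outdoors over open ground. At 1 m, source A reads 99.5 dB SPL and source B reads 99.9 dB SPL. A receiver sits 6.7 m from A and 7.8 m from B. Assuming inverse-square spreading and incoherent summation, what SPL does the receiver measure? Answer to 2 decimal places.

85.55 dB SPL

At the listener: L_A = 99.5 − 20·log₁₀(6.7) = 82.979 dB; L_B = 99.9 − 20·log₁₀(7.8) = 82.058 dB.
Combined: 10·log₁₀(10^(82.979/10)+10^(82.058/10)) = 85.55 dB SPL.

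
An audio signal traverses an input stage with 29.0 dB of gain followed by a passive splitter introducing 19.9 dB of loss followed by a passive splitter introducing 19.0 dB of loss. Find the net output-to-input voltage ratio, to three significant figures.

Net gain = 29.0 + (−19.9) + (−19.0) = -9.9 dB.
Voltage ratio = 10^(-9.9/20) = 0.320.

0.320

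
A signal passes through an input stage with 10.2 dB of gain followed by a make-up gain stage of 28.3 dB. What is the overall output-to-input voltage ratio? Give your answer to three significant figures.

84.1

Net gain = 10.2 + 28.3 = 38.5 dB.
Voltage ratio = 10^(38.5/20) = 84.1.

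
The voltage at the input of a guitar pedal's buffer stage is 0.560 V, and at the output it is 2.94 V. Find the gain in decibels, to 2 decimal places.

For a voltage ratio, dB = 20·log₁₀(V₂/V₁).
20·log₁₀(2.94/0.560) = 20·log₁₀(5.250) = 14.40 dB.

14.40 dB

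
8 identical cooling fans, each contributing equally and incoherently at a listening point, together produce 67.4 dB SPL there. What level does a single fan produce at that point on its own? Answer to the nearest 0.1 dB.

58.4 dB SPL

8 equal incoherent sources add 10·log₁₀(8) = 9.03 dB over one source.
L_one = 67.4 − 9.03 = 58.4 dB SPL.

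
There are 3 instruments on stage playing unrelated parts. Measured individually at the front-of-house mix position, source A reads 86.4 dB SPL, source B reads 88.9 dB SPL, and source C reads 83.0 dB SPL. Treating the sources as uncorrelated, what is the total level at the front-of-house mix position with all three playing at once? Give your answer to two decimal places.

Uncorrelated sources add in intensity (power), not in dB.
L_total = 10·log₁₀(10^(86.4/10) + 10^(88.9/10) + 10^(83.0/10)) = 10·log₁₀(1412000000) = 91.50 dB SPL.

91.50 dB SPL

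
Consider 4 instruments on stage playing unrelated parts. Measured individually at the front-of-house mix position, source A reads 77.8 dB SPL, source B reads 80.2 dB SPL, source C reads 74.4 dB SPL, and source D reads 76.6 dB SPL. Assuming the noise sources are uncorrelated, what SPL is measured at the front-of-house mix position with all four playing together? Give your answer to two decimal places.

83.77 dB SPL

Uncorrelated sources add in intensity (power), not in dB.
L_total = 10·log₁₀(10^(77.8/10) + 10^(80.2/10) + 10^(74.4/10) + 10^(76.6/10)) = 10·log₁₀(238200000) = 83.77 dB SPL.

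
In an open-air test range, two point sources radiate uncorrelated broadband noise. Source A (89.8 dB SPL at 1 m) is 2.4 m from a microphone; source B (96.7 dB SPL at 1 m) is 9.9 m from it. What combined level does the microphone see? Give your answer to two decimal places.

83.29 dB SPL

At the listener: L_A = 89.8 − 20·log₁₀(2.4) = 82.196 dB; L_B = 96.7 − 20·log₁₀(9.9) = 76.787 dB.
Combined: 10·log₁₀(10^(82.196/10)+10^(76.787/10)) = 83.29 dB SPL.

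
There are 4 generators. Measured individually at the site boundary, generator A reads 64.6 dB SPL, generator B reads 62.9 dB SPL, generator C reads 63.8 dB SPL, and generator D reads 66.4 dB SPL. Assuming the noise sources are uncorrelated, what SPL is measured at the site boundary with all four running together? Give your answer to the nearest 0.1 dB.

Incoherent sources sum as intensities:
L_total = 10·log₁₀(10^(64.6/10) + 10^(62.9/10) + 10^(63.8/10) + 10^(66.4/10)) = 10·log₁₀(11600000) = 70.6 dB SPL.

70.6 dB SPL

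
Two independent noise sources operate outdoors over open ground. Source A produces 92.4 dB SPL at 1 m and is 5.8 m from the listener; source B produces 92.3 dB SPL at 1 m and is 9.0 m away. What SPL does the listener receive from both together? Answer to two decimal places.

At the listener: L_A = 92.4 − 20·log₁₀(5.8) = 77.131 dB; L_B = 92.3 − 20·log₁₀(9.0) = 73.215 dB.
Combined: 10·log₁₀(10^(77.131/10)+10^(73.215/10)) = 78.61 dB SPL.

78.61 dB SPL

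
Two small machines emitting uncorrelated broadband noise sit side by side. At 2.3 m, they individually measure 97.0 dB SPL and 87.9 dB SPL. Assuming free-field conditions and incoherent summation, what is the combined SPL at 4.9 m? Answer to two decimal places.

Combined at 2.3 m: 10·log₁₀(10^(97.0/10)+10^(87.9/10)) = 97.504 dB SPL.
Then apply −20·log₁₀(4.9/2.3) = -6.569 dB → 90.93 dB SPL.

90.93 dB SPL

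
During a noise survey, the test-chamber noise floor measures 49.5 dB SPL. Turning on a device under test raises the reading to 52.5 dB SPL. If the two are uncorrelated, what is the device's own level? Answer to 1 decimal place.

49.5 dB SPL

Background correction is a power subtraction:
L_src = 10·log₁₀(10^(52.5/10) − 10^(49.5/10)) = 10·log₁₀(88700) = 49.5 dB SPL.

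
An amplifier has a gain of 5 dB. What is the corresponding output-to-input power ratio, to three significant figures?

3.16

Power ratio = 10^(dB/10).
10^(5/10) = 10^(0.5000) = 3.16.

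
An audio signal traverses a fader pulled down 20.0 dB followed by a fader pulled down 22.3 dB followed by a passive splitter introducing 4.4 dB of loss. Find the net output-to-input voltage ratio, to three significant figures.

Net gain = (−20.0) + (−22.3) + (−4.4) = -46.7 dB.
Voltage ratio = 10^(-46.7/20) = 0.00462.

0.00462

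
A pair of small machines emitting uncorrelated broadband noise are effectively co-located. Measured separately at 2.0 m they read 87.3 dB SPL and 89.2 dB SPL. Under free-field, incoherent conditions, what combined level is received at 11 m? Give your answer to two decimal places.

76.56 dB SPL

Combined at 2.0 m: 10·log₁₀(10^(87.3/10)+10^(89.2/10)) = 91.363 dB SPL.
Then apply −20·log₁₀(11/2.0) = -14.807 dB → 76.56 dB SPL.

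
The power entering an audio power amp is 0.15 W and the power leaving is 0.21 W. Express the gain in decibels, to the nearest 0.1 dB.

1.5 dB

Power ratio → dB uses the 10·log₁₀ form:
10·log₁₀(0.21/0.15) = 10·log₁₀(1.400) = 1.5 dB.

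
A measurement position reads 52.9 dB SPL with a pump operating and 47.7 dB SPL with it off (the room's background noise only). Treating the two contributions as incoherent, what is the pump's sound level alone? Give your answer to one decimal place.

Background correction is a power subtraction:
L_src = 10·log₁₀(10^(52.9/10) − 10^(47.7/10)) = 10·log₁₀(136100) = 51.3 dB SPL.

51.3 dB SPL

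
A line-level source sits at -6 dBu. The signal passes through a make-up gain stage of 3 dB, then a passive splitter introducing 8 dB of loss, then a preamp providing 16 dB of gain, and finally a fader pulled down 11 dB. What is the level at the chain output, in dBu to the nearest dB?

-6 dBu

In dB, series stages simply add:
-6 + 3 − 8 + 16 − 11 = -6 dBu.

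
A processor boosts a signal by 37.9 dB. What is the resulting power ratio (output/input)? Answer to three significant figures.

6170

Power ratio = 10^(dB/10).
10^(37.9/10) = 10^(3.790) = 6170.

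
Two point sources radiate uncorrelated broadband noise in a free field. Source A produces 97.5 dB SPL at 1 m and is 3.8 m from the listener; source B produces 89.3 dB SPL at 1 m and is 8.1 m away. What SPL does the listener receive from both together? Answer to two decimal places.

At the listener: L_A = 97.5 − 20·log₁₀(3.8) = 85.904 dB; L_B = 89.3 − 20·log₁₀(8.1) = 71.130 dB.
Combined: 10·log₁₀(10^(85.904/10)+10^(71.130/10)) = 86.05 dB SPL.

86.05 dB SPL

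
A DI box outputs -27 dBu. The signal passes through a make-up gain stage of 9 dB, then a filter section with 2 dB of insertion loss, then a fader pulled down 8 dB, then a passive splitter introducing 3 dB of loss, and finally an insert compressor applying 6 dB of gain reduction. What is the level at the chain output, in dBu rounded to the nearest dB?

Gain stages sum in dB:
-27 + 9 − 2 − 8 − 3 − 6 = -37 dBu.

-37 dBu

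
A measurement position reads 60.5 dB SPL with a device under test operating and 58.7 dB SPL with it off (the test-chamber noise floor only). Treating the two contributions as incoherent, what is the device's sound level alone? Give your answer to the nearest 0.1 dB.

55.8 dB SPL

Background correction is a power subtraction:
L_src = 10·log₁₀(10^(60.5/10) − 10^(58.7/10)) = 10·log₁₀(380700) = 55.8 dB SPL.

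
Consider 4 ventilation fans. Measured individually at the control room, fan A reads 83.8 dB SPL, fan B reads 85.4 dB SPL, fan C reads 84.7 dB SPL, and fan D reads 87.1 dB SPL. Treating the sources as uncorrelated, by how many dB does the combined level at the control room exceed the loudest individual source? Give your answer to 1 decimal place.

4.3 dB

Add the sources as powers (linear), then convert back to dB:
L_total = 10·log₁₀(10^(83.8/10) + 10^(85.4/10) + 10^(84.7/10) + 10^(87.1/10)) = 91.44 dB SPL.
Excess over the loudest (87.1 dB): 91.44 − 87.1 = 4.3 dB.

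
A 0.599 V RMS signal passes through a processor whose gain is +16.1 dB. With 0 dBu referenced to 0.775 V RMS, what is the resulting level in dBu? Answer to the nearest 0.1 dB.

Input level: 20·log₁₀(0.599/0.775) = -2.24 dBu.
Output: -2.24 + 16.1 = +13.9 dBu.

+13.9 dBu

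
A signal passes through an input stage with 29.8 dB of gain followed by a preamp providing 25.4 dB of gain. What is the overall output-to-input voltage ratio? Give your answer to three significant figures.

575

Net gain = 29.8 + 25.4 = 55.2 dB.
Voltage ratio = 10^(55.2/20) = 575.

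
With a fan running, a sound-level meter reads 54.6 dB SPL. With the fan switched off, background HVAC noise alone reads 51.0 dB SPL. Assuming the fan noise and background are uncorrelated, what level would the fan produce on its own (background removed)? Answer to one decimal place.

Subtract intensities: L_src = 10·log₁₀(10^(L_total/10) − 10^(L_bg/10)).
L_src = 10·log₁₀(10^(54.6/10) − 10^(51.0/10)) = 10·log₁₀(162500) = 52.1 dB SPL.

52.1 dB SPL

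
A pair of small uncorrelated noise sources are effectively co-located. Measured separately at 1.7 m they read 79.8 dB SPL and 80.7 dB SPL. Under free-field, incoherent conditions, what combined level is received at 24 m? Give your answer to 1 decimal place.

Combined at 1.7 m: 10·log₁₀(10^(79.8/10)+10^(80.7/10)) = 83.28 dB SPL.
Then apply −20·log₁₀(24/1.7) = -23.00 dB → 60.3 dB SPL.

60.3 dB SPL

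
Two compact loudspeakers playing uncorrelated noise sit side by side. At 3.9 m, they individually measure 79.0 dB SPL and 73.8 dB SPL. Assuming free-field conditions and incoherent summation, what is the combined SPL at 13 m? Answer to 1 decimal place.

69.7 dB SPL

Combined at 3.9 m: 10·log₁₀(10^(79.0/10)+10^(73.8/10)) = 80.15 dB SPL.
Then apply −20·log₁₀(13/3.9) = -10.46 dB → 69.7 dB SPL.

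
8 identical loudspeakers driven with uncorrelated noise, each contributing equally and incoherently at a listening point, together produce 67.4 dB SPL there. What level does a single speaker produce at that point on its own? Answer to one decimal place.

8 equal incoherent sources add 10·log₁₀(8) = 9.03 dB over one source.
L_one = 67.4 − 9.03 = 58.4 dB SPL.

58.4 dB SPL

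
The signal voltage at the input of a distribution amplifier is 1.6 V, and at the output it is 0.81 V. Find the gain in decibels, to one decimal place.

For a voltage ratio, dB = 20·log₁₀(V₂/V₁).
20·log₁₀(0.81/1.6) = 20·log₁₀(0.5062) = -5.9 dB.

-5.9 dB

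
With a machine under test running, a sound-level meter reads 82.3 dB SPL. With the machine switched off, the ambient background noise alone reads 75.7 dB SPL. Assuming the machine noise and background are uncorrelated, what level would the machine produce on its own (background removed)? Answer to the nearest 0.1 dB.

81.2 dB SPL

Background correction is a power subtraction:
L_src = 10·log₁₀(10^(82.3/10) − 10^(75.7/10)) = 10·log₁₀(132700000) = 81.2 dB SPL.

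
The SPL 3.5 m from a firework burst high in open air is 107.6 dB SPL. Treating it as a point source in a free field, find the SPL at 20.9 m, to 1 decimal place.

Free-field point source: level drops by 20·log₁₀ of the distance ratio.
ΔL = −20·log₁₀(20.9/3.5) = -15.52 dB, so L₂ = 107.6 + (-15.52) = 92.1 dB SPL.

92.1 dB SPL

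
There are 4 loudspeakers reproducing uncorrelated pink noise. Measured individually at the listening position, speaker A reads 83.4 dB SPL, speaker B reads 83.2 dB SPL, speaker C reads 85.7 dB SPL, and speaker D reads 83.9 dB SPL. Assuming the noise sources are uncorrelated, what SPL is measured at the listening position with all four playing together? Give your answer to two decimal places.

90.19 dB SPL

Add the sources as powers (linear), then convert back to dB:
L_total = 10·log₁₀(10^(83.4/10) + 10^(83.2/10) + 10^(85.7/10) + 10^(83.9/10)) = 10·log₁₀(1045000000) = 90.19 dB SPL.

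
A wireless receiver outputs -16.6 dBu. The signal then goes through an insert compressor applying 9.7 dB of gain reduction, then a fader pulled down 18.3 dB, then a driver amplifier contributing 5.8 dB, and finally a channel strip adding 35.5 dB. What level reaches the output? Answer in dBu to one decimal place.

-3.3 dBu

Gain stages sum in dB:
-16.6 − 9.7 − 18.3 + 5.8 + 35.5 = -3.3 dBu.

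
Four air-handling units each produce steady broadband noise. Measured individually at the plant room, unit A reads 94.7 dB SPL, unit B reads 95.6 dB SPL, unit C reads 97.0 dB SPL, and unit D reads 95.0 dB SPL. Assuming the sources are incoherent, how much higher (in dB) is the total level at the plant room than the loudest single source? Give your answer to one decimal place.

Uncorrelated sources add in intensity (power), not in dB.
L_total = 10·log₁₀(10^(94.7/10) + 10^(95.6/10) + 10^(97.0/10) + 10^(95.0/10)) = 101.69 dB SPL.
Excess over the loudest (97.0 dB): 101.69 − 97.0 = 4.7 dB.

4.7 dB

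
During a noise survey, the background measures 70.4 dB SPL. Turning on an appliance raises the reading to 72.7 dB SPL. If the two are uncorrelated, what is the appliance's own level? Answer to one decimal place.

68.8 dB SPL

Background correction is a power subtraction:
L_src = 10·log₁₀(10^(72.7/10) − 10^(70.4/10)) = 10·log₁₀(7656000) = 68.8 dB SPL.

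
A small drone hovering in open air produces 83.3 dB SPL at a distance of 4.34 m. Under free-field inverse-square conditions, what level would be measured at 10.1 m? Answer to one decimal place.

76.0 dB SPL

Free-field point source: level drops by 20·log₁₀ of the distance ratio.
ΔL = −20·log₁₀(10.1/4.34) = -7.34 dB, so L₂ = 83.3 + (-7.34) = 76.0 dB SPL.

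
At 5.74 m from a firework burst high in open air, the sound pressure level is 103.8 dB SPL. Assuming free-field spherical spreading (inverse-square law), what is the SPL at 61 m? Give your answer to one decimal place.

83.3 dB SPL

Free-field point source: level drops by 20·log₁₀ of the distance ratio.
ΔL = −20·log₁₀(61/5.74) = -20.53 dB, so L₂ = 103.8 + (-20.53) = 83.3 dB SPL.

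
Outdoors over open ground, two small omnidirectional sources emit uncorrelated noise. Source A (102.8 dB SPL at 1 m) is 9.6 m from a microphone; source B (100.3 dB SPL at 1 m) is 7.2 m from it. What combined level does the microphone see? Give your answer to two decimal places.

86.16 dB SPL

At the listener: L_A = 102.8 − 20·log₁₀(9.6) = 83.155 dB; L_B = 100.3 − 20·log₁₀(7.2) = 83.153 dB.
Combined: 10·log₁₀(10^(83.155/10)+10^(83.153/10)) = 86.16 dB SPL.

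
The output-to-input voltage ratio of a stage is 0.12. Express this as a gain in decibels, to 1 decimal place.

-18.4 dB

Voltage is an amplitude quantity, so gain = 20·log₁₀(V_out/V_in).
20·log₁₀(0.12) = -18.4 dB.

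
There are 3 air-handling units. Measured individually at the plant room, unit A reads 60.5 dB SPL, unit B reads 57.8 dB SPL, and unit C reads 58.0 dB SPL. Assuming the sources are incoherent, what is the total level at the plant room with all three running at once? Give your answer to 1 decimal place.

63.7 dB SPL

Uncorrelated sources add in intensity (power), not in dB.
L_total = 10·log₁₀(10^(60.5/10) + 10^(57.8/10) + 10^(58.0/10)) = 10·log₁₀(2356000) = 63.7 dB SPL.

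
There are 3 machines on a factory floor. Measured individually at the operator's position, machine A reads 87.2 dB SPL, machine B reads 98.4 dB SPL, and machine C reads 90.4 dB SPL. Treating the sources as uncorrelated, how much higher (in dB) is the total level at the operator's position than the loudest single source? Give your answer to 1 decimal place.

0.9 dB

Add the sources as powers (linear), then convert back to dB:
L_total = 10·log₁₀(10^(87.2/10) + 10^(98.4/10) + 10^(90.4/10)) = 99.31 dB SPL.
Excess over the loudest (98.4 dB): 99.31 − 98.4 = 0.9 dB.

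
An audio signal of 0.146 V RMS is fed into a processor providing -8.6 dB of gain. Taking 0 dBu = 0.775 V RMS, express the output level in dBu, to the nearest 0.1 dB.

Input level: 20·log₁₀(0.146/0.775) = -14.50 dBu.
Output: -14.50 − 8.6 = -23.1 dBu.

-23.1 dBu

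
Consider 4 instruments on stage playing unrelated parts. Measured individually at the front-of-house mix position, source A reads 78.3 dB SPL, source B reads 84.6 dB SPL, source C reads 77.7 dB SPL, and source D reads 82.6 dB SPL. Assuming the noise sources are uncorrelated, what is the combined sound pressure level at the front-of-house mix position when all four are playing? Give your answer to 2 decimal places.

Incoherent sources sum as intensities:
L_total = 10·log₁₀(10^(78.3/10) + 10^(84.6/10) + 10^(77.7/10) + 10^(82.6/10)) = 10·log₁₀(596900000) = 87.76 dB SPL.

87.76 dB SPL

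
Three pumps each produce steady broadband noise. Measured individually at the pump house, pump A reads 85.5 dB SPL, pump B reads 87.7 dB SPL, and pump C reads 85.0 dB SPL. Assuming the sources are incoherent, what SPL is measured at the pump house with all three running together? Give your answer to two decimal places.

Add the sources as powers (linear), then convert back to dB:
L_total = 10·log₁₀(10^(85.5/10) + 10^(87.7/10) + 10^(85.0/10)) = 10·log₁₀(1260000000) = 91.00 dB SPL.

91.00 dB SPL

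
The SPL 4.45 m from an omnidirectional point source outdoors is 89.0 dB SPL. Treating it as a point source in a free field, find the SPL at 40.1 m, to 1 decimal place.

69.9 dB SPL

Free-field point source: level drops by 20·log₁₀ of the distance ratio.
ΔL = −20·log₁₀(40.1/4.45) = -19.10 dB, so L₂ = 89.0 + (-19.10) = 69.9 dB SPL.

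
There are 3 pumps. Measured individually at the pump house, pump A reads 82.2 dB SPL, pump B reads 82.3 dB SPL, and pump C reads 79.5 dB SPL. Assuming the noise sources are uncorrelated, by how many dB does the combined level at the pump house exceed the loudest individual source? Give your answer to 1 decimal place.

Add the sources as powers (linear), then convert back to dB:
L_total = 10·log₁₀(10^(82.2/10) + 10^(82.3/10) + 10^(79.5/10)) = 86.28 dB SPL.
Excess over the loudest (82.3 dB): 86.28 − 82.3 = 4.0 dB.

4.0 dB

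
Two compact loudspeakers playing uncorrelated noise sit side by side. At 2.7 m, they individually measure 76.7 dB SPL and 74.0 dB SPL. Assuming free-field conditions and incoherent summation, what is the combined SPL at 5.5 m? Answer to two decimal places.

Combined at 2.7 m: 10·log₁₀(10^(76.7/10)+10^(74.0/10)) = 78.567 dB SPL.
Then apply −20·log₁₀(5.5/2.7) = -6.180 dB → 72.39 dB SPL.

72.39 dB SPL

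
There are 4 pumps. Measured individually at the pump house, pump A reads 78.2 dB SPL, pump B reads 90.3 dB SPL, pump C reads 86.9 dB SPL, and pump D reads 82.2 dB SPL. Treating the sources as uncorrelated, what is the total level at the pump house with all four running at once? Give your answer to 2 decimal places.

92.54 dB SPL

Add the sources as powers (linear), then convert back to dB:
L_total = 10·log₁₀(10^(78.2/10) + 10^(90.3/10) + 10^(86.9/10) + 10^(82.2/10)) = 10·log₁₀(1793000000) = 92.54 dB SPL.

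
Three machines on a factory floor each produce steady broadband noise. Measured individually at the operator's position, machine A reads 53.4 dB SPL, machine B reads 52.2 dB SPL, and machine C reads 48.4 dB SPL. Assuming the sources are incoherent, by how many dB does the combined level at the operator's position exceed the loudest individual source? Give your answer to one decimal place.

3.2 dB

Uncorrelated sources add in intensity (power), not in dB.
L_total = 10·log₁₀(10^(53.4/10) + 10^(52.2/10) + 10^(48.4/10)) = 56.57 dB SPL.
Excess over the loudest (53.4 dB): 56.57 − 53.4 = 3.2 dB.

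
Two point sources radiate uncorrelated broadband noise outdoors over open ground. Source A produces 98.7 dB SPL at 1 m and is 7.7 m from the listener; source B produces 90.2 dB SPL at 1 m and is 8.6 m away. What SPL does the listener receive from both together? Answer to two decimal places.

81.44 dB SPL

At the listener: L_A = 98.7 − 20·log₁₀(7.7) = 80.970 dB; L_B = 90.2 − 20·log₁₀(8.6) = 71.510 dB.
Combined: 10·log₁₀(10^(80.970/10)+10^(71.510/10)) = 81.44 dB SPL.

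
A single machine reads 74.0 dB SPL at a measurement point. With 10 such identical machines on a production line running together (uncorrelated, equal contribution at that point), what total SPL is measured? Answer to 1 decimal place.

84.0 dB SPL

10 equal incoherent sources raise the level by 10·log₁₀(10) = 10.00 dB.
L_total = 74.0 + 10.00 = 84.0 dB SPL.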